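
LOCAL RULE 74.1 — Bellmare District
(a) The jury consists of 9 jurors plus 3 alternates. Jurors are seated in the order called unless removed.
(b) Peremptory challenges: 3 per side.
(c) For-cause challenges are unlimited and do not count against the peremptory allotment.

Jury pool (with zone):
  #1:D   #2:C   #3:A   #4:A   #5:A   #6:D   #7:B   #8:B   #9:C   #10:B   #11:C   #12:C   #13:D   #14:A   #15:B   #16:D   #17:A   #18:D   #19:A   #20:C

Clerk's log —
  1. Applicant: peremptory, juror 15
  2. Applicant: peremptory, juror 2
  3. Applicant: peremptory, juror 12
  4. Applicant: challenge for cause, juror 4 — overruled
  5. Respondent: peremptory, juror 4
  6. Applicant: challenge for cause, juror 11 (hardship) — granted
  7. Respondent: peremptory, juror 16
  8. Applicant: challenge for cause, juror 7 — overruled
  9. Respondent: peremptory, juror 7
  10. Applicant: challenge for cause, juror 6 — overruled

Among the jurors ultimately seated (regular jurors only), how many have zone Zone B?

2

Removed: #2, #4, #7, #11, #12, #15, #16.
Seated jurors 1–9: #1, #3, #5, #6, #8, #9, #10, #13, #14 (alternates #17, #18, #19 not counted).
Of those, in Zone B: #8, #10 → 2.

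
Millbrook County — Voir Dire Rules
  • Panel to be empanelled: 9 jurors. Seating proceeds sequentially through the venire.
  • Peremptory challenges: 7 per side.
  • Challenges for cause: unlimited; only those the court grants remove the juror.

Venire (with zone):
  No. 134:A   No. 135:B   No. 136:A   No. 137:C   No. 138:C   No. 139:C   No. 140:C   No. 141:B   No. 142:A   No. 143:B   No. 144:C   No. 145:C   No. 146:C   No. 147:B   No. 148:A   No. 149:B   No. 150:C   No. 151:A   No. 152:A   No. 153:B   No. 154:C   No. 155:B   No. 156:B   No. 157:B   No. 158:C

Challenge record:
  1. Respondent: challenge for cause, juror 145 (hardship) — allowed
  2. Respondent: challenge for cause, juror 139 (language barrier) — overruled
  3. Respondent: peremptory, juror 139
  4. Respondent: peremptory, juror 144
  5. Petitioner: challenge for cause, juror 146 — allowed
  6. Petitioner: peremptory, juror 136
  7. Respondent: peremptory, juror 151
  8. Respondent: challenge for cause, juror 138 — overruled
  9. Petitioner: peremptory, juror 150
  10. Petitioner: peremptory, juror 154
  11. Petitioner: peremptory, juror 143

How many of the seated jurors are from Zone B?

Removed: #136, #139, #143, #144, #145, #146, #150, #151, #154.
Seated jurors 1–9: #134, #135, #137, #138, #140, #141, #142, #147, #148.
Of those, in Zone B: #135, #141, #147 → 3.

3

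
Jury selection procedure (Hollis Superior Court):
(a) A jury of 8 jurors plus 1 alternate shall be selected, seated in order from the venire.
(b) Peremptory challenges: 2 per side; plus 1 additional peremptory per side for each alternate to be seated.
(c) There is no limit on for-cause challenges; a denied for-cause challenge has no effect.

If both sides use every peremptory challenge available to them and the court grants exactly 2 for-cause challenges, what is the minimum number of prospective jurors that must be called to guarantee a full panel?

Seats to fill: 8 + 1 alternates = 9.
Peremptories: 2 + 1×1 = 3 per side × 2 sides = 6.
For-cause removals: 2.
Minimum venire: 9 + 6 + 2 = 17.

17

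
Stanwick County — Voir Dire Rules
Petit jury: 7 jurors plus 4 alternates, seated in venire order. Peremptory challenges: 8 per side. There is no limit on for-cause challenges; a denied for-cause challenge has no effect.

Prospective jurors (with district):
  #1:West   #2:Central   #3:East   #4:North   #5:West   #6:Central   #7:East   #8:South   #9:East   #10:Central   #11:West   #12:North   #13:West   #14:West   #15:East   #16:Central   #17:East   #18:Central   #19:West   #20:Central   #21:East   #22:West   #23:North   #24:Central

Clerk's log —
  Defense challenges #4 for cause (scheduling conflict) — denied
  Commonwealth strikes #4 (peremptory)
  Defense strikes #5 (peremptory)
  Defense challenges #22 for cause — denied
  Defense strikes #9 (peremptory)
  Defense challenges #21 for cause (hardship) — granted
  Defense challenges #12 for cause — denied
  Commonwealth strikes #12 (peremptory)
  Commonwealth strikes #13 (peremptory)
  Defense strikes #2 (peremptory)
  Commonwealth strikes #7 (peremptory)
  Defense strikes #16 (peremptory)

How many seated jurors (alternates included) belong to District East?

Removed: #2, #4, #5, #7, #9, #12, #13, #16, #21.
Seated (11 incl. alternates): #1, #3, #6, #8, #10, #11, #14, #15, #17, #18, #19.
Of those, in District East: #3, #15, #17 → 3.

3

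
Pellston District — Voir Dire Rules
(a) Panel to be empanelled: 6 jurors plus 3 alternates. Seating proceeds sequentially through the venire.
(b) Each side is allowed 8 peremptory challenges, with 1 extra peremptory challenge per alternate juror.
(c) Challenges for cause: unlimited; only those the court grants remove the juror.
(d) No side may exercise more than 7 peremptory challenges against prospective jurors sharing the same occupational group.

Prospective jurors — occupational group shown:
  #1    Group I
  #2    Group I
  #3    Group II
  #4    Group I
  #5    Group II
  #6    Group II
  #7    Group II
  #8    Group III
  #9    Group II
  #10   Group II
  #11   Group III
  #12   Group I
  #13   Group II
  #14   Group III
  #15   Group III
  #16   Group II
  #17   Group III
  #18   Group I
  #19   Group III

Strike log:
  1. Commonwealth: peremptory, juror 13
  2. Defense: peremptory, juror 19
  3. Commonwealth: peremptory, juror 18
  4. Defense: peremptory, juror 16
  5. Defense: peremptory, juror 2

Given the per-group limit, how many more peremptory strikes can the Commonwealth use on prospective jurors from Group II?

Commonwealth peremptories so far: #13, #18 — 2 of 11 used, 9 left overall.
Against Group II: #13 — 1 used; per-group cap 7 leaves 6.
Binding limit: min(9, 6) = 6.

6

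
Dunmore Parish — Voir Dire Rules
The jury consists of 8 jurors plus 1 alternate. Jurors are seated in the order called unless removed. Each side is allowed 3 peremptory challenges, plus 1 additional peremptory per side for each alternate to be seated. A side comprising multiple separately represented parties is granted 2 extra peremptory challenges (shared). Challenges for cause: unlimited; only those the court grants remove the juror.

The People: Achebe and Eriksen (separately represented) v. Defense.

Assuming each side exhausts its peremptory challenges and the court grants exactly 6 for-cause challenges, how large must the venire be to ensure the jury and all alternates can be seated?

Seats to fill: 8 + 1 alternates = 9.
Peremptories — The People: 3 + 1×1 + 2 = 6; Defense: 3 + 1×1 = 4; total 10.
For-cause removals: 6.
Minimum venire: 9 + 10 + 6 = 25.

25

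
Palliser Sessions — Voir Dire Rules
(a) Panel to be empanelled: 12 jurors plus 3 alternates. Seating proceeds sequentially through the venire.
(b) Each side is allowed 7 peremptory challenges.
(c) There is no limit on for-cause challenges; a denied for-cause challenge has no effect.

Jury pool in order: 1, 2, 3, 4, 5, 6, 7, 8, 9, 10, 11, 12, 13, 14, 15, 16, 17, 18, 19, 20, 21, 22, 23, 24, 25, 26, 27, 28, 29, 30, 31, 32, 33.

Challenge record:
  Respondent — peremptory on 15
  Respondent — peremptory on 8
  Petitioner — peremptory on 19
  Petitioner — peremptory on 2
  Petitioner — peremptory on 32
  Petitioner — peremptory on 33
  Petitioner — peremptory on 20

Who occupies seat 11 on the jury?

13

Removed: #2, #8, #15, #19, #20, #32, #33.
Filling seats in venire order through position 11: #1, #3, #4, #5, #6, #7, #9, #10, #11, #12, #13.
So seat 11 is #13.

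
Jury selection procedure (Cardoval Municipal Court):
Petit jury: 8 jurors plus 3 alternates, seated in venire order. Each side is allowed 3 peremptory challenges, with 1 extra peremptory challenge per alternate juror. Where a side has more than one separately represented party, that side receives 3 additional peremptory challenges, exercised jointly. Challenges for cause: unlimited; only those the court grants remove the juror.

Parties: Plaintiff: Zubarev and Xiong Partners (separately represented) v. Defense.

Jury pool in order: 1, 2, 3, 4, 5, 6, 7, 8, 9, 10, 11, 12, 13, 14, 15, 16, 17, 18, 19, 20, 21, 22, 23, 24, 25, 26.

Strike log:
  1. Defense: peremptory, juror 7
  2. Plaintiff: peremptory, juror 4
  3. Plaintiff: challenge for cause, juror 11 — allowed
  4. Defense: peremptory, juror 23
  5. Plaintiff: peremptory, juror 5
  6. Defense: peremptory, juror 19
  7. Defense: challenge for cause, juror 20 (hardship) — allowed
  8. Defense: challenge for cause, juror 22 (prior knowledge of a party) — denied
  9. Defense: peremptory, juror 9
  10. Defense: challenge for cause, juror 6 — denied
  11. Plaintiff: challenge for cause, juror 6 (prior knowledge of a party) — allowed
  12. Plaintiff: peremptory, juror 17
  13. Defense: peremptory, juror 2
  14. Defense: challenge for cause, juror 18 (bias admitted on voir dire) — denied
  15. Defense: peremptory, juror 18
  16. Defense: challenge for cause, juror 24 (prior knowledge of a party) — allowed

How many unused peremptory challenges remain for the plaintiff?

6

Plaintiff allotment: 3 base + 1 × 3 alternates + 3 multi-party = 9.
Plaintiff peremptories used: #4, #5, #17 — 3 (for-cause on #11, #6 don't count).
Remaining: 9 − 3 = 6.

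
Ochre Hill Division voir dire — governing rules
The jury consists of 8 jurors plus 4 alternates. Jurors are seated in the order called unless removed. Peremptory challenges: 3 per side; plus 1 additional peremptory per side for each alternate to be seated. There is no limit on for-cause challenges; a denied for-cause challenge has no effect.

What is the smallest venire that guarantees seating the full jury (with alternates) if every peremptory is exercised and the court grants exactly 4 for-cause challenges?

Seats to fill: 8 + 4 alternates = 12.
Peremptories: 3 + 1×4 = 7 per side × 2 sides = 14.
For-cause removals: 4.
Minimum venire: 12 + 14 + 4 = 30.

30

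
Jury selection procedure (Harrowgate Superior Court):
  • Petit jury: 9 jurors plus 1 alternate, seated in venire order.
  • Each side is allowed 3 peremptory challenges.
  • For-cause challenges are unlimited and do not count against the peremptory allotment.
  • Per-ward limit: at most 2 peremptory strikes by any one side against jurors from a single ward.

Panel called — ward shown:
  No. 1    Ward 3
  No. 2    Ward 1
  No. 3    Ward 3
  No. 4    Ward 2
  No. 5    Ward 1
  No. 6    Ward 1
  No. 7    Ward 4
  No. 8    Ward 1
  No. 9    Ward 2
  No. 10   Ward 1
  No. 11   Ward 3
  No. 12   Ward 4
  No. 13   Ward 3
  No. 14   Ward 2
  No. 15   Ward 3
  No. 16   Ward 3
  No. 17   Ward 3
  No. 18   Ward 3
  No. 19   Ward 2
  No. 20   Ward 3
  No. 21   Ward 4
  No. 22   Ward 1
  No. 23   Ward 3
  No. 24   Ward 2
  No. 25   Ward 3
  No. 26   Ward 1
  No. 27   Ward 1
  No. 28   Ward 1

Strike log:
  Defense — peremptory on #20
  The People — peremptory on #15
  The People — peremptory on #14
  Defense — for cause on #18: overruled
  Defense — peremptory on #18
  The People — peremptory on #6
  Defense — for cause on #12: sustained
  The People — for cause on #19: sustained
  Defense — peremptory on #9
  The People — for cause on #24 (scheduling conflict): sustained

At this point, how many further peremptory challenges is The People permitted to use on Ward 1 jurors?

The People peremptories so far: #15, #14, #6 — 3 of 3 used, 0 left overall.
Against Ward 1: #6 — 1 used; per-ward cap 2 leaves 1.
Binding limit: min(0, 1) = 0.

0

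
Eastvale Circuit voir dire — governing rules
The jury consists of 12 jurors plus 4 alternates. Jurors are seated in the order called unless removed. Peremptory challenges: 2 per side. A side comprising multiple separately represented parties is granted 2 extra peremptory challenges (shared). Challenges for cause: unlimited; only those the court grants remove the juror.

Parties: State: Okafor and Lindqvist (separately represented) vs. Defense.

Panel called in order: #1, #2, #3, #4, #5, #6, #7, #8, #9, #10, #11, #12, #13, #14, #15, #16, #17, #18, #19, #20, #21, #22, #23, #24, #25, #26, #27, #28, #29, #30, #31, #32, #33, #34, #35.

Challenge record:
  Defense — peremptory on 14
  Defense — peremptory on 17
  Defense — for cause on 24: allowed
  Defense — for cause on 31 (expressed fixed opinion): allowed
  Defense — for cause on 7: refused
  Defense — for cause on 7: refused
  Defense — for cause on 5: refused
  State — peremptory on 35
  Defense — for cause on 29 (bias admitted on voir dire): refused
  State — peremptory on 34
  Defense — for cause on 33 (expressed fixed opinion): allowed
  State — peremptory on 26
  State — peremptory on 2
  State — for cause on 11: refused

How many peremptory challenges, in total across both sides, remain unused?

0

State allotment: 2 base + 2 multi-party = 4. Defense allotment: 2.
State peremptories used: #35, #34, #26, #2 — 4 (the for-cause on #11 doesn't count).
Defense peremptories used: #14, #17 — 2 (for-cause on #24, #31, #7, #7, #5, #29, #33 don't count).
Remaining: (4 − 4) + (2 − 2) = 0.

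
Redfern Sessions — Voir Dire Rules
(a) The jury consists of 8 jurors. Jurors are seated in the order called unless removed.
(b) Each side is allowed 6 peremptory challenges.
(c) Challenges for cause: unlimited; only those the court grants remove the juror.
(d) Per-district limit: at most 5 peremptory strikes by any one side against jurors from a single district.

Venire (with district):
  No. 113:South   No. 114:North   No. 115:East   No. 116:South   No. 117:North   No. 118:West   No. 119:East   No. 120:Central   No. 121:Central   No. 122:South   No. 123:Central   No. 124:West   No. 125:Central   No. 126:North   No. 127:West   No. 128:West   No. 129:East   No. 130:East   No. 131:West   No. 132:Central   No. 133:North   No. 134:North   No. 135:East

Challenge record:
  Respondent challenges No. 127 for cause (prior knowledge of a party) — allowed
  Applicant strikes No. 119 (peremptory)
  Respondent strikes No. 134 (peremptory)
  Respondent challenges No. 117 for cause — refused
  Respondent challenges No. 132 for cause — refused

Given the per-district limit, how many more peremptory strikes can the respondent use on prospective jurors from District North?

4

Respondent peremptories so far: #134 — 1 of 6 used, 5 left overall.
Against District North: #134 — 1 used; per-district cap 5 leaves 4.
Binding limit: min(5, 4) = 4.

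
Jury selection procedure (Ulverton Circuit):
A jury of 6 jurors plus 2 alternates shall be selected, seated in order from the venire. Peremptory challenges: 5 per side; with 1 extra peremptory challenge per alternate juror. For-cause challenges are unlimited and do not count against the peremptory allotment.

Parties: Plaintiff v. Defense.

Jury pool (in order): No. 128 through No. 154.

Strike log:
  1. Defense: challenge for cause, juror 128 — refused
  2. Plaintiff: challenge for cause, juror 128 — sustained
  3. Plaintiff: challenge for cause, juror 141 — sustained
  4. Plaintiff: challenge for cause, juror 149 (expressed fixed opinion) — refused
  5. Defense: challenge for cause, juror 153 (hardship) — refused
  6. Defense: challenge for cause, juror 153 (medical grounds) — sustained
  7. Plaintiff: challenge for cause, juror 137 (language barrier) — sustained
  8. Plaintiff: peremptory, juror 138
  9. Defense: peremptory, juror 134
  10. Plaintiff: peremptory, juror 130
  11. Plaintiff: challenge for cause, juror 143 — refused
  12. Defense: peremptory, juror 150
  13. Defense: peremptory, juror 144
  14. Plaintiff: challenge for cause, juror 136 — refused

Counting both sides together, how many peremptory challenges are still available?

Plaintiff allotment: 5 base + 1 × 2 alternates = 7. Defense allotment: 5 base + 1 × 2 alternates = 7.
Plaintiff peremptories used: #138, #130 — 2 (for-cause on #128, #141, #149, #137, #143, #136 don't count).
Defense peremptories used: #134, #150, #144 — 3 (for-cause on #128, #153, #153 don't count).
Remaining: (7 − 2) + (7 − 3) = 9.

9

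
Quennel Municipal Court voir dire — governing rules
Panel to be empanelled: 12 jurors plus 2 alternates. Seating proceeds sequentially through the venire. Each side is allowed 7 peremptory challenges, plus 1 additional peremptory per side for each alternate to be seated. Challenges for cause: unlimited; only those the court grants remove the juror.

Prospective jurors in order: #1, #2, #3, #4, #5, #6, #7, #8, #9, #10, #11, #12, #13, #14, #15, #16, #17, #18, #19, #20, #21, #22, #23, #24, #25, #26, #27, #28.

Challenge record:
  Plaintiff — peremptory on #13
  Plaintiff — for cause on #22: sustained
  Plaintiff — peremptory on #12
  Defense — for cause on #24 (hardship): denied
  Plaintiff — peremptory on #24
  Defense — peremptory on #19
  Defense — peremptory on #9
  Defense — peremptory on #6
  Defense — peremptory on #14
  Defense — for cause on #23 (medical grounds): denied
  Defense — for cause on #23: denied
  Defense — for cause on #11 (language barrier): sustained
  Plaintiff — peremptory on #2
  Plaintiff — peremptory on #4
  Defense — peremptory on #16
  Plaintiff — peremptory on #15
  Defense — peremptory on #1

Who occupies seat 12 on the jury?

Removed: #1, #2, #4, #6, #9, #11, #12, #13, #14, #15, #16, #19, #22, #24. (#23 stays — for-cause denied.)
Seating in order: seats 1–12 → #3, #5, #7, #8, #10, #17, #18, #20, #21, #23, #25, #26; alternates → #27, #28.
So seat 12 is #26.

26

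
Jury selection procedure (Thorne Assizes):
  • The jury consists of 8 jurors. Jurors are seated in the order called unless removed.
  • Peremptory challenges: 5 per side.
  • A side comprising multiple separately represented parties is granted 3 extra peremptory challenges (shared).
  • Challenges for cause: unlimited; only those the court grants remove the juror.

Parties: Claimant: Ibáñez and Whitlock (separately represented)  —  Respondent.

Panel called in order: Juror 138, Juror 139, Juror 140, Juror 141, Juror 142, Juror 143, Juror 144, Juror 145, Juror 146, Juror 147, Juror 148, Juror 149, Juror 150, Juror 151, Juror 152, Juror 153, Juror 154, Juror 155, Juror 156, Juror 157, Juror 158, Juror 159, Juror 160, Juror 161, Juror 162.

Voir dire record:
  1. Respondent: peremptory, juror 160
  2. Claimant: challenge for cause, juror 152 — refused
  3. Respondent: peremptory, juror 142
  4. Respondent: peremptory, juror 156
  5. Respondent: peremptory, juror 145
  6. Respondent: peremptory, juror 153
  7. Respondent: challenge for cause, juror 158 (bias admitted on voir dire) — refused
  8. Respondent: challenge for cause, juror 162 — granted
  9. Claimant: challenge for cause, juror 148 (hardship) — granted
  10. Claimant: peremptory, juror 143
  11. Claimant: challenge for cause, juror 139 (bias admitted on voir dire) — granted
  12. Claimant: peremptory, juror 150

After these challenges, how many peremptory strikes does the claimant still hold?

6

Claimant allotment: 5 base + 3 multi-party = 8.
Claimant peremptories used: #143, #150 — 2 (for-cause on #152, #148, #139 don't count).
Remaining: 8 − 2 = 6.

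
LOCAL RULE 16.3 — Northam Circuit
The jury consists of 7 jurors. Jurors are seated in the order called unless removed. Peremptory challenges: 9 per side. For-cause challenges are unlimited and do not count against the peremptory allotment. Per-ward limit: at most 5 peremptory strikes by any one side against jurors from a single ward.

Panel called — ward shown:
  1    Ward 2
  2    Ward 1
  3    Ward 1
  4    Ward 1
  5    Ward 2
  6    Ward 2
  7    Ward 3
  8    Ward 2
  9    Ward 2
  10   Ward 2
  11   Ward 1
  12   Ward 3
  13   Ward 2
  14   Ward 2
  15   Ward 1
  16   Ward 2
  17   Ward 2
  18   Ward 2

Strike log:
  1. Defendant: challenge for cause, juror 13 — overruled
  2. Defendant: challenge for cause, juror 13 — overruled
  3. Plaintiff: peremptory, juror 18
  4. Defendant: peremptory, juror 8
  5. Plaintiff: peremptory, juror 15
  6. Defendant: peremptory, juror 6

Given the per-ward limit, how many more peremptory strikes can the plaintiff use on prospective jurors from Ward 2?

Plaintiff peremptories so far: #18, #15 — 2 of 9 used, 7 left overall.
Against Ward 2: #18 — 1 used; per-ward cap 5 leaves 4.
Binding limit: min(7, 4) = 4.

4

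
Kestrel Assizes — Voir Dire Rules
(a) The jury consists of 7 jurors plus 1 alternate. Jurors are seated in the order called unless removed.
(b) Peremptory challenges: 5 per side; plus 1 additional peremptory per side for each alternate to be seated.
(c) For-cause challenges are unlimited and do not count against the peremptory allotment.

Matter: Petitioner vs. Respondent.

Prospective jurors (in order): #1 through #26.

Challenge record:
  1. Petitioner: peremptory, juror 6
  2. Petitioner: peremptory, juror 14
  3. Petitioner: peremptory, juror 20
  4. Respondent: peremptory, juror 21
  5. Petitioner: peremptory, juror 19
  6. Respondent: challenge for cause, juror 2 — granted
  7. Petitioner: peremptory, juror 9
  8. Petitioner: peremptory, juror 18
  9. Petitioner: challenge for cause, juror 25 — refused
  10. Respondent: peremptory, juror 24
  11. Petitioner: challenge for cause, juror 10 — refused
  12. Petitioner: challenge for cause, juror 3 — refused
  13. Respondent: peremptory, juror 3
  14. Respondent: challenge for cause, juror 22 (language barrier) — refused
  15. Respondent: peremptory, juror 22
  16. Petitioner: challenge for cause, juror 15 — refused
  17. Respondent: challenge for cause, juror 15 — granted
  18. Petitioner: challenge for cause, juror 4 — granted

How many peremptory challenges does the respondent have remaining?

Respondent allotment: 5 base + 1 × 1 alternate = 6.
Respondent peremptories used: #21, #24, #3, #22 — 4 (for-cause on #2, #22, #15 don't count).
Remaining: 6 − 4 = 2.

2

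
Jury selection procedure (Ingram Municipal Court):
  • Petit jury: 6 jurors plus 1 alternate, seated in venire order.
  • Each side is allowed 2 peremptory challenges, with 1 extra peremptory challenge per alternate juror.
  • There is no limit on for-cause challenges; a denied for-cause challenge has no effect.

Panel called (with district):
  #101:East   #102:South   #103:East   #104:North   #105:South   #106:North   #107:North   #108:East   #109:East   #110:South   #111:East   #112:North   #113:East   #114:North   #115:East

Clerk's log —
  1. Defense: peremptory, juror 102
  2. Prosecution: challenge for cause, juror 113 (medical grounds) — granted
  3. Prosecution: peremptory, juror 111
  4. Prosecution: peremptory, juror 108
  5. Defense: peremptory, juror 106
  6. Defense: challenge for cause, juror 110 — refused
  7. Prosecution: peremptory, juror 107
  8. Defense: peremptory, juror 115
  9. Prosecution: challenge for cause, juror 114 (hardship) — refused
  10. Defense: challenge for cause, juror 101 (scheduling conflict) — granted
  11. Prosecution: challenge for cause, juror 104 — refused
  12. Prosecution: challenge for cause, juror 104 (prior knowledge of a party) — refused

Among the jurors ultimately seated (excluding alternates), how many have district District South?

Removed: #101, #102, #106, #107, #108, #111, #113, #115.
Seated jurors 1–6: #103, #104, #105, #109, #110, #112 (alternates #114 not counted).
Of those, in District South: #105, #110 → 2.

2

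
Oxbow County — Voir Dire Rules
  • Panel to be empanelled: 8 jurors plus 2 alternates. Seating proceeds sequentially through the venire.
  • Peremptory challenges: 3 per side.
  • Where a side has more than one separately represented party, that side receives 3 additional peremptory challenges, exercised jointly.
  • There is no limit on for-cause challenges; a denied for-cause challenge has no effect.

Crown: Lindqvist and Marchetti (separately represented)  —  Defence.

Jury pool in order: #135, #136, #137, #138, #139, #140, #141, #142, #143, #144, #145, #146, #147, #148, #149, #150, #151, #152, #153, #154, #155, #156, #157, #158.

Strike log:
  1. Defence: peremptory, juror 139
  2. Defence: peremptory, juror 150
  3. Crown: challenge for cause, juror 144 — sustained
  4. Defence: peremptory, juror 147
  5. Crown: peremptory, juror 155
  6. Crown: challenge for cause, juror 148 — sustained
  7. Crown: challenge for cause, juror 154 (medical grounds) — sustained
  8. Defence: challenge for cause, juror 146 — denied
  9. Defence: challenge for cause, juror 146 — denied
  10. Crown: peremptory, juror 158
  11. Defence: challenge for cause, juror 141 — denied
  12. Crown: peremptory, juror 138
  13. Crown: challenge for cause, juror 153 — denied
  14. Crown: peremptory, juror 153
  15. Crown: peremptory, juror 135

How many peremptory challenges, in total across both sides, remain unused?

1

Crown allotment: 3 base + 3 multi-party = 6. Defence allotment: 3.
Crown peremptories used: #155, #158, #138, #153, #135 — 5 (for-cause on #144, #148, #154, #153 don't count).
Defence peremptories used: #139, #150, #147 — 3 (for-cause on #146, #146, #141 don't count).
Remaining: (6 − 5) + (3 − 3) = 1.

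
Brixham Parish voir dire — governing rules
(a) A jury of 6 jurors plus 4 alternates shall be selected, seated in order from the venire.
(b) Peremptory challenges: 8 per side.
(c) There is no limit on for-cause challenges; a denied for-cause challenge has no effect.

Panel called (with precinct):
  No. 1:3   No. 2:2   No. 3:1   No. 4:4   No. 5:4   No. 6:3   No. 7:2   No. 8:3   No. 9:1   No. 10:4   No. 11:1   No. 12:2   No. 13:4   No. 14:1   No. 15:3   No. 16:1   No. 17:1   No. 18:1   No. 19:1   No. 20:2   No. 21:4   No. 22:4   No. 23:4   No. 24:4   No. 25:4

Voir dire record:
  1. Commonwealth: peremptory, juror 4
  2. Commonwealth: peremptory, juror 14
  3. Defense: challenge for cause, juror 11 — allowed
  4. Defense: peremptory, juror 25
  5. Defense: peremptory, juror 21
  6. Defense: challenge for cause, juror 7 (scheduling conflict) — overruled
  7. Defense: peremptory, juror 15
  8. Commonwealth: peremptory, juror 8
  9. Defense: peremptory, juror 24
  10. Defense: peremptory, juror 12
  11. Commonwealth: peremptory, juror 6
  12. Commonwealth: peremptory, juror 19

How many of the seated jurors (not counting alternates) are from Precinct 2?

Removed: #4, #6, #8, #11, #12, #14, #15, #19, #21, #24, #25.
Seated jurors 1–6: #1, #2, #3, #5, #7, #9 (alternates #10, #13, #16, #17 not counted).
Of those, in Precinct 2: #2, #7 → 2.

2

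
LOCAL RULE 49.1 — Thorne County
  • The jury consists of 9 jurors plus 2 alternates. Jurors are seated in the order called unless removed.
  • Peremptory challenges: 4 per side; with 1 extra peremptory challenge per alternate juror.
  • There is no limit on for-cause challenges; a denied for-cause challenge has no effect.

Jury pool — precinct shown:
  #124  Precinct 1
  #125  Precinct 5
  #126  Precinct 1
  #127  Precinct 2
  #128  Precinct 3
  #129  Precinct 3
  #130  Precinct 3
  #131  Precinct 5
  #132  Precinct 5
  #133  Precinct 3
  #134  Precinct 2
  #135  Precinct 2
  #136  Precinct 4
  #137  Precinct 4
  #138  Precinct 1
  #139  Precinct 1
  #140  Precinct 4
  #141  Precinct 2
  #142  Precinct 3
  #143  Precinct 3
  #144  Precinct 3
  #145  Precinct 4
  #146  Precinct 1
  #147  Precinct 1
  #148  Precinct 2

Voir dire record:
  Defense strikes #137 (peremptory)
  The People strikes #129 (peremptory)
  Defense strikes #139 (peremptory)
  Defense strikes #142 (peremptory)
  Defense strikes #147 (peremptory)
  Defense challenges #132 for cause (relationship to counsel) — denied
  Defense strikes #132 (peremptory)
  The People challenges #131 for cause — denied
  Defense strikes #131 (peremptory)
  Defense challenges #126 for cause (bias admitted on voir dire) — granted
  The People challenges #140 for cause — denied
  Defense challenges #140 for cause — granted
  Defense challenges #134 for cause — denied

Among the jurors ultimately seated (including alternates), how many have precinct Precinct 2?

4

Removed: #126, #129, #131, #132, #137, #139, #140, #142, #147.
Seated (11 incl. alternates): #124, #125, #127, #128, #130, #133, #134, #135, #136, #138, #141.
Of those, in Precinct 2: #127, #134, #135, #141 → 4.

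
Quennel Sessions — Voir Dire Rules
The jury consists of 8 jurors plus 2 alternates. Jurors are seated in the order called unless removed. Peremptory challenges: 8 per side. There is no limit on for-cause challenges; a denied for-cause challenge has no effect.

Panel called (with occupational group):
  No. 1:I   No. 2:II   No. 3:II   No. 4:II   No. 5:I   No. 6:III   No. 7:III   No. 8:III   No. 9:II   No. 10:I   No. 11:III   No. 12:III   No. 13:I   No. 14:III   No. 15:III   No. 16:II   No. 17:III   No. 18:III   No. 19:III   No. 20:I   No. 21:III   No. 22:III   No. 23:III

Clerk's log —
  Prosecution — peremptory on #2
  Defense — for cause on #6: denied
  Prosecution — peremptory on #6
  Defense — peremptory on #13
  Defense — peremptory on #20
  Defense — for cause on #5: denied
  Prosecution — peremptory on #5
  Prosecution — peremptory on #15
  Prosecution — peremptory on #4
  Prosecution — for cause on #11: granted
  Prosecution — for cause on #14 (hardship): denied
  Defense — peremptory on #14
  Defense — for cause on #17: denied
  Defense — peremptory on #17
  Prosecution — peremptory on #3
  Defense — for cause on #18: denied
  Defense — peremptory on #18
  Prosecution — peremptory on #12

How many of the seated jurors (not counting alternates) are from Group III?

4

Removed: #2, #3, #4, #5, #6, #11, #12, #13, #14, #15, #17, #18, #20.
Seated jurors 1–8: #1, #7, #8, #9, #10, #16, #19, #21 (alternates #22, #23 not counted).
Of those, in Group III: #7, #8, #19, #21 → 4.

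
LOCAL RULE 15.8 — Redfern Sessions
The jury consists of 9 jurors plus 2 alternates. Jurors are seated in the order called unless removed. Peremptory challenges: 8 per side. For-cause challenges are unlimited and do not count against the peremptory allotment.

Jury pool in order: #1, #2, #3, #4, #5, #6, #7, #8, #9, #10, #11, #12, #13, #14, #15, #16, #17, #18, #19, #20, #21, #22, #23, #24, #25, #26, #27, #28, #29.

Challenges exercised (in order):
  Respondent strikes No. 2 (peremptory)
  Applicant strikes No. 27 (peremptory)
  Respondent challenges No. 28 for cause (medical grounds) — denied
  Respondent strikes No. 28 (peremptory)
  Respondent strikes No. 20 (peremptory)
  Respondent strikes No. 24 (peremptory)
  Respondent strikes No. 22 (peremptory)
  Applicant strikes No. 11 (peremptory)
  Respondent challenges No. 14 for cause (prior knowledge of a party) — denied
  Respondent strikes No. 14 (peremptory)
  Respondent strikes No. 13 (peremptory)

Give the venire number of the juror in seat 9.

Removed: #2, #11, #13, #14, #20, #22, #24, #27, #28.
Seating in order: seats 1–9 → #1, #3, #4, #5, #6, #7, #8, #9, #10; alternates → #12, #15.
So seat 9 is #10.

10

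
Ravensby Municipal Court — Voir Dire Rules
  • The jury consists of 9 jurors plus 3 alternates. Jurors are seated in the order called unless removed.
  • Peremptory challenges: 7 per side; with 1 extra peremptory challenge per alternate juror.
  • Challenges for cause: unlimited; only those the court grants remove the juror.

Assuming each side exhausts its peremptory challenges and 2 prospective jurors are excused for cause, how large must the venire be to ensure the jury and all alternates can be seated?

Seats to fill: 9 + 3 alternates = 12.
Peremptories: 7 + 1×3 = 10 per side × 2 sides = 20.
For-cause removals: 2.
Minimum venire: 12 + 20 + 2 = 34.

34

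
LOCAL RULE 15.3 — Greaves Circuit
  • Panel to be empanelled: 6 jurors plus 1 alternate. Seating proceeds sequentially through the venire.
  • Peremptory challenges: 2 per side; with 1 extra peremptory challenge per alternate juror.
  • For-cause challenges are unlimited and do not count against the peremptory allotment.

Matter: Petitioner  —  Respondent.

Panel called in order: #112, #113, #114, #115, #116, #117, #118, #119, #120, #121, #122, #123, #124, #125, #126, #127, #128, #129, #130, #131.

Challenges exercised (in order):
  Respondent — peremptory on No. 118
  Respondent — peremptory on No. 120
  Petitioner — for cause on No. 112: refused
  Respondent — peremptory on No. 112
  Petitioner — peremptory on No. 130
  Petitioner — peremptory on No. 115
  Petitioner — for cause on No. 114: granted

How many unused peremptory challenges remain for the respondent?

0

Respondent allotment: 2 base + 1 × 1 alternate = 3.
Respondent peremptories used: #118, #120, #112 — 3.
Remaining: 3 − 3 = 0.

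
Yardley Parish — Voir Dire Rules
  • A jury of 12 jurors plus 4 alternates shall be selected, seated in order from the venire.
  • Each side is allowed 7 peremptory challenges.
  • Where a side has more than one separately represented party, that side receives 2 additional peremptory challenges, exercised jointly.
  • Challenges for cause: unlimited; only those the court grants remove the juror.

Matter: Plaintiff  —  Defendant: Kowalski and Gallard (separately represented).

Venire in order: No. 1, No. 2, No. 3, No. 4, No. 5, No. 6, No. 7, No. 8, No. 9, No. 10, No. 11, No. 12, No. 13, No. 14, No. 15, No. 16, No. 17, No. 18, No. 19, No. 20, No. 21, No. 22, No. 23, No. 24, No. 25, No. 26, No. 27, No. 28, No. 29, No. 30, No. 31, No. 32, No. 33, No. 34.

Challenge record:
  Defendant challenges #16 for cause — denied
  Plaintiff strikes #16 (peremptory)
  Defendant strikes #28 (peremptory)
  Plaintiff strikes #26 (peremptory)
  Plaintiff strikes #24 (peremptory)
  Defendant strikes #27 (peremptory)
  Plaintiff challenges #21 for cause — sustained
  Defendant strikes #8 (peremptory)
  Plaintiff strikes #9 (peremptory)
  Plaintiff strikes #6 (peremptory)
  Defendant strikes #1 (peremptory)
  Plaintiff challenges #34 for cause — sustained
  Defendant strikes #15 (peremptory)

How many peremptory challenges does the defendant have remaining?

4

Defendant allotment: 7 base + 2 multi-party = 9.
Defendant peremptories used: #28, #27, #8, #1, #15 — 5 (the for-cause on #16 doesn't count).
Remaining: 9 − 5 = 4.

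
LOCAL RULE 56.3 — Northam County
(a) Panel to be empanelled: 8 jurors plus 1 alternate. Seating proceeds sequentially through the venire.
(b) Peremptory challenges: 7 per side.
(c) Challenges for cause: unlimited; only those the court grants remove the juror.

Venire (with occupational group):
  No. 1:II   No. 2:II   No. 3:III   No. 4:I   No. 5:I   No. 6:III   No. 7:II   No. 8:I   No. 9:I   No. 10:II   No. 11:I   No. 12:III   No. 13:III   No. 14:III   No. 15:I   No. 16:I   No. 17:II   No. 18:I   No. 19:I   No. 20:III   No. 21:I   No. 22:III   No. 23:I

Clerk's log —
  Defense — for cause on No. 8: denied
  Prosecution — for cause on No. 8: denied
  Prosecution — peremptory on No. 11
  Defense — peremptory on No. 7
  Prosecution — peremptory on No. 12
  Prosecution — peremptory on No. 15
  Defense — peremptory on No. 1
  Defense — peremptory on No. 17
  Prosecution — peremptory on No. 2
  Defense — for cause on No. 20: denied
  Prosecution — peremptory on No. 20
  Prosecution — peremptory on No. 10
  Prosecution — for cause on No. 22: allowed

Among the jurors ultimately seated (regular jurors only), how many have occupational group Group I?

4

Removed: #1, #2, #7, #10, #11, #12, #15, #17, #20, #22.
Seated jurors 1–8: #3, #4, #5, #6, #8, #9, #13, #14 (alternates #16 not counted).
Of those, in Group I: #4, #5, #8, #9 → 4.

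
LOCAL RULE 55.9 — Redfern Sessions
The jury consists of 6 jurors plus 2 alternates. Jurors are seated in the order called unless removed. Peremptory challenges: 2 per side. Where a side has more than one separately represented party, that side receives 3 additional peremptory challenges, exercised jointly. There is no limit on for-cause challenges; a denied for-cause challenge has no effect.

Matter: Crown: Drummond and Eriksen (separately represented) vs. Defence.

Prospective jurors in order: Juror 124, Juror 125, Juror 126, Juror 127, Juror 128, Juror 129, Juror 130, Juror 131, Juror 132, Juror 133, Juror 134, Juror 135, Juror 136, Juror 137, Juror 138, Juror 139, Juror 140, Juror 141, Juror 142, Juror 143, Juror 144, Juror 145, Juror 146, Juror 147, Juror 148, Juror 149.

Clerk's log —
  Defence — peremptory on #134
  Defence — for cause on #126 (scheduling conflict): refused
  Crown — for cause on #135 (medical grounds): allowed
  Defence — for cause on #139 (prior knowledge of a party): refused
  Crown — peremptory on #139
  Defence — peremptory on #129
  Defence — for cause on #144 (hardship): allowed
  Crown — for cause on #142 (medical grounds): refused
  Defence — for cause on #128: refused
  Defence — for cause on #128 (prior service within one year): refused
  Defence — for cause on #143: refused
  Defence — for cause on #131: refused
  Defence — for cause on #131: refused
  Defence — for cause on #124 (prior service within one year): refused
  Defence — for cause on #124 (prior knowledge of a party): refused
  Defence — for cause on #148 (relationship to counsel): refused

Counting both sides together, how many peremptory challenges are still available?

4

Crown allotment: 2 base + 3 multi-party = 5. Defence allotment: 2.
Crown peremptories used: #139 — 1 (for-cause on #135, #142 don't count).
Defence peremptories used: #134, #129 — 2 (for-cause on #126, #139, #144, #128, #128, #143, #131, #131, #124, #124, #148 don't count).
Remaining: (5 − 1) + (2 − 2) = 4.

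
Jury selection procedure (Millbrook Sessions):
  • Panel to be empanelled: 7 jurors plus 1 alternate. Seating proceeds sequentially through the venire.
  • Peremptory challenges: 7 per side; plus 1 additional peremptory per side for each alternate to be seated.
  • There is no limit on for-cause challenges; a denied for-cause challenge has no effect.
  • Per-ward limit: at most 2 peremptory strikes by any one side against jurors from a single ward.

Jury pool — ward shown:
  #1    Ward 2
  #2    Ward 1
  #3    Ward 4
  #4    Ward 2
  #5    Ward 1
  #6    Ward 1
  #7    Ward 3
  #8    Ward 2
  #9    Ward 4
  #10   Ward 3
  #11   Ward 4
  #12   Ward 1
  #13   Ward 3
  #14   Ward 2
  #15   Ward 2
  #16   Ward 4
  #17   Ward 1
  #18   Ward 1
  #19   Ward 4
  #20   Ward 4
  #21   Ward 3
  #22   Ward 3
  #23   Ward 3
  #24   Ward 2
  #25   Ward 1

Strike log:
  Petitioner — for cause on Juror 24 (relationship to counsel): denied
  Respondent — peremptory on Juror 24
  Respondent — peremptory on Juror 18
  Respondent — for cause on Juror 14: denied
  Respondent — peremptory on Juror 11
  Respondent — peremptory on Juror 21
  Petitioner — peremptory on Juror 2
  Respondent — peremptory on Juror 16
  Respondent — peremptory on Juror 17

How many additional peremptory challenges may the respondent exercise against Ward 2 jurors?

Respondent peremptories so far: #24, #18, #11, #21, #16, #17 — 6 of 8 used, 2 left overall.
Against Ward 2: #24 — 1 used; per-ward cap 2 leaves 1.
Binding limit: min(2, 1) = 1.

1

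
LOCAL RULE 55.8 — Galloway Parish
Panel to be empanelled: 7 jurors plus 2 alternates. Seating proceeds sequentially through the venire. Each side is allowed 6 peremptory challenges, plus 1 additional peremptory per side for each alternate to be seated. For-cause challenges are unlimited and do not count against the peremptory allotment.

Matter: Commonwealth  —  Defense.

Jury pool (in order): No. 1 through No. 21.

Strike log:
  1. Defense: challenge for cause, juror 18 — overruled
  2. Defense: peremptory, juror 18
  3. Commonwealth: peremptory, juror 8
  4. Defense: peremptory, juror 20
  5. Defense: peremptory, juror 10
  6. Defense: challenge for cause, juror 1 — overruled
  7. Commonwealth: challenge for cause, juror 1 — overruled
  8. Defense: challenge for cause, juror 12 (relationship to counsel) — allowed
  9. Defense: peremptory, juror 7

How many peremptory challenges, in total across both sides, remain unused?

Commonwealth allotment: 6 base + 1 × 2 alternates = 8. Defense allotment: 6 base + 1 × 2 alternates = 8.
Commonwealth peremptories used: #8 — 1 (the for-cause on #1 doesn't count).
Defense peremptories used: #18, #20, #10, #7 — 4 (for-cause on #18, #1, #12 don't count).
Remaining: (8 − 1) + (8 − 4) = 11.

11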